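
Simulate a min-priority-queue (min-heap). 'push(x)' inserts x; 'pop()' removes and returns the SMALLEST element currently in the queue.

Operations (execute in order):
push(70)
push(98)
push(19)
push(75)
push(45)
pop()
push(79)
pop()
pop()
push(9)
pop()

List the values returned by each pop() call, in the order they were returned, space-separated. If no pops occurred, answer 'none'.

Answer: 19 45 70 9

Derivation:
push(70): heap contents = [70]
push(98): heap contents = [70, 98]
push(19): heap contents = [19, 70, 98]
push(75): heap contents = [19, 70, 75, 98]
push(45): heap contents = [19, 45, 70, 75, 98]
pop() → 19: heap contents = [45, 70, 75, 98]
push(79): heap contents = [45, 70, 75, 79, 98]
pop() → 45: heap contents = [70, 75, 79, 98]
pop() → 70: heap contents = [75, 79, 98]
push(9): heap contents = [9, 75, 79, 98]
pop() → 9: heap contents = [75, 79, 98]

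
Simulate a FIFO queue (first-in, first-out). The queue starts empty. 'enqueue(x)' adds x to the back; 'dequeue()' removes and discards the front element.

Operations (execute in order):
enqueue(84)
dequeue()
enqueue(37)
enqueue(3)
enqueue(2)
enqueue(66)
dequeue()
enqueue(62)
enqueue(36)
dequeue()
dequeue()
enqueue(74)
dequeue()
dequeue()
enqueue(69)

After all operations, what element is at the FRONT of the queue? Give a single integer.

enqueue(84): queue = [84]
dequeue(): queue = []
enqueue(37): queue = [37]
enqueue(3): queue = [37, 3]
enqueue(2): queue = [37, 3, 2]
enqueue(66): queue = [37, 3, 2, 66]
dequeue(): queue = [3, 2, 66]
enqueue(62): queue = [3, 2, 66, 62]
enqueue(36): queue = [3, 2, 66, 62, 36]
dequeue(): queue = [2, 66, 62, 36]
dequeue(): queue = [66, 62, 36]
enqueue(74): queue = [66, 62, 36, 74]
dequeue(): queue = [62, 36, 74]
dequeue(): queue = [36, 74]
enqueue(69): queue = [36, 74, 69]

Answer: 36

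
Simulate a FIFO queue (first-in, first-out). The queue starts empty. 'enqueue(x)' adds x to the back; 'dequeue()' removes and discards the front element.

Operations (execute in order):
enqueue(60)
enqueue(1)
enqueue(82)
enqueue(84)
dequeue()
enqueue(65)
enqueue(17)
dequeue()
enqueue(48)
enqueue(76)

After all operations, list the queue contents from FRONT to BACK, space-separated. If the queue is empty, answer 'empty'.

Answer: 82 84 65 17 48 76

Derivation:
enqueue(60): [60]
enqueue(1): [60, 1]
enqueue(82): [60, 1, 82]
enqueue(84): [60, 1, 82, 84]
dequeue(): [1, 82, 84]
enqueue(65): [1, 82, 84, 65]
enqueue(17): [1, 82, 84, 65, 17]
dequeue(): [82, 84, 65, 17]
enqueue(48): [82, 84, 65, 17, 48]
enqueue(76): [82, 84, 65, 17, 48, 76]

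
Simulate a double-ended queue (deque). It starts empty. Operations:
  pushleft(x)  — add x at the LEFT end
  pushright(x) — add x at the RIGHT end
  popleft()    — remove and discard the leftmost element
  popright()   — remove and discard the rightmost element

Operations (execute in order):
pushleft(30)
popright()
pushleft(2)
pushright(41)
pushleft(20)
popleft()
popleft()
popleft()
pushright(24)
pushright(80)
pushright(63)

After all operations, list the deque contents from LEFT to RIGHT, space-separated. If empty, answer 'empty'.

Answer: 24 80 63

Derivation:
pushleft(30): [30]
popright(): []
pushleft(2): [2]
pushright(41): [2, 41]
pushleft(20): [20, 2, 41]
popleft(): [2, 41]
popleft(): [41]
popleft(): []
pushright(24): [24]
pushright(80): [24, 80]
pushright(63): [24, 80, 63]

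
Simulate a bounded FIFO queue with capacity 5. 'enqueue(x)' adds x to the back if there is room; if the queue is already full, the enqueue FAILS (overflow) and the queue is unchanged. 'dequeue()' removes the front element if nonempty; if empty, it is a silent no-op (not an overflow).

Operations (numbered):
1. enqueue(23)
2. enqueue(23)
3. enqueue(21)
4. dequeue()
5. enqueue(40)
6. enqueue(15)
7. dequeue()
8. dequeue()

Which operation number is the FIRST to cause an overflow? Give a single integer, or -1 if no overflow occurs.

Answer: -1

Derivation:
1. enqueue(23): size=1
2. enqueue(23): size=2
3. enqueue(21): size=3
4. dequeue(): size=2
5. enqueue(40): size=3
6. enqueue(15): size=4
7. dequeue(): size=3
8. dequeue(): size=2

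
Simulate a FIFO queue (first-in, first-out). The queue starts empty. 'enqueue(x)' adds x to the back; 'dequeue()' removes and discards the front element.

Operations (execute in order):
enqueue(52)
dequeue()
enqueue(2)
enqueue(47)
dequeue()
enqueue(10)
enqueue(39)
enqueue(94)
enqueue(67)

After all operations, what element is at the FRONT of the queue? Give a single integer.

enqueue(52): queue = [52]
dequeue(): queue = []
enqueue(2): queue = [2]
enqueue(47): queue = [2, 47]
dequeue(): queue = [47]
enqueue(10): queue = [47, 10]
enqueue(39): queue = [47, 10, 39]
enqueue(94): queue = [47, 10, 39, 94]
enqueue(67): queue = [47, 10, 39, 94, 67]

Answer: 47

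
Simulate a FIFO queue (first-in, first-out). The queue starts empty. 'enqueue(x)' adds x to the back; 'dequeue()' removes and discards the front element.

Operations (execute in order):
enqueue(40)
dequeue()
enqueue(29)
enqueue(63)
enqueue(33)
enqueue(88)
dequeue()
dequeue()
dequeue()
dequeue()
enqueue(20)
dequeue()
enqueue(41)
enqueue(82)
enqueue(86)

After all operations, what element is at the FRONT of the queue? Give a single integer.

enqueue(40): queue = [40]
dequeue(): queue = []
enqueue(29): queue = [29]
enqueue(63): queue = [29, 63]
enqueue(33): queue = [29, 63, 33]
enqueue(88): queue = [29, 63, 33, 88]
dequeue(): queue = [63, 33, 88]
dequeue(): queue = [33, 88]
dequeue(): queue = [88]
dequeue(): queue = []
enqueue(20): queue = [20]
dequeue(): queue = []
enqueue(41): queue = [41]
enqueue(82): queue = [41, 82]
enqueue(86): queue = [41, 82, 86]

Answer: 41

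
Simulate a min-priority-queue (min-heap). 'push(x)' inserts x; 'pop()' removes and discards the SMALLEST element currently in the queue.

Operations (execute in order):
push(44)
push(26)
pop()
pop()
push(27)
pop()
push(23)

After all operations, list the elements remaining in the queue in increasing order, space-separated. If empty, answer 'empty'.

push(44): heap contents = [44]
push(26): heap contents = [26, 44]
pop() → 26: heap contents = [44]
pop() → 44: heap contents = []
push(27): heap contents = [27]
pop() → 27: heap contents = []
push(23): heap contents = [23]

Answer: 23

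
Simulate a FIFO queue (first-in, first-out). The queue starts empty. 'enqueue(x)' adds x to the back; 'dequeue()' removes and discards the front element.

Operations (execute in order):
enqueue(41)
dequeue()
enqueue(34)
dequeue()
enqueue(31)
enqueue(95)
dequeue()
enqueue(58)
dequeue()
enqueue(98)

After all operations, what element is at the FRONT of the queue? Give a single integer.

enqueue(41): queue = [41]
dequeue(): queue = []
enqueue(34): queue = [34]
dequeue(): queue = []
enqueue(31): queue = [31]
enqueue(95): queue = [31, 95]
dequeue(): queue = [95]
enqueue(58): queue = [95, 58]
dequeue(): queue = [58]
enqueue(98): queue = [58, 98]

Answer: 58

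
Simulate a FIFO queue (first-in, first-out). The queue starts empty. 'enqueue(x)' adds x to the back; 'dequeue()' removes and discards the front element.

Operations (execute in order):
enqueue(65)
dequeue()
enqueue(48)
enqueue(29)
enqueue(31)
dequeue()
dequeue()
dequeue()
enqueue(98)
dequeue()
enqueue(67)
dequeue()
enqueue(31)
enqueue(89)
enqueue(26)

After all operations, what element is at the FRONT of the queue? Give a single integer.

Answer: 31

Derivation:
enqueue(65): queue = [65]
dequeue(): queue = []
enqueue(48): queue = [48]
enqueue(29): queue = [48, 29]
enqueue(31): queue = [48, 29, 31]
dequeue(): queue = [29, 31]
dequeue(): queue = [31]
dequeue(): queue = []
enqueue(98): queue = [98]
dequeue(): queue = []
enqueue(67): queue = [67]
dequeue(): queue = []
enqueue(31): queue = [31]
enqueue(89): queue = [31, 89]
enqueue(26): queue = [31, 89, 26]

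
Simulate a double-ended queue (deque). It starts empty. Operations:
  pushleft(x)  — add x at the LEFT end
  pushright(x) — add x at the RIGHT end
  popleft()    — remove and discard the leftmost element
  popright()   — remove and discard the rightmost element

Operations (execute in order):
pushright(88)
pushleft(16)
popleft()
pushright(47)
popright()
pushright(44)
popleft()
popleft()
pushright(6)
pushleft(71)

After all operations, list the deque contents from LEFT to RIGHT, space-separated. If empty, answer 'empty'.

Answer: 71 6

Derivation:
pushright(88): [88]
pushleft(16): [16, 88]
popleft(): [88]
pushright(47): [88, 47]
popright(): [88]
pushright(44): [88, 44]
popleft(): [44]
popleft(): []
pushright(6): [6]
pushleft(71): [71, 6]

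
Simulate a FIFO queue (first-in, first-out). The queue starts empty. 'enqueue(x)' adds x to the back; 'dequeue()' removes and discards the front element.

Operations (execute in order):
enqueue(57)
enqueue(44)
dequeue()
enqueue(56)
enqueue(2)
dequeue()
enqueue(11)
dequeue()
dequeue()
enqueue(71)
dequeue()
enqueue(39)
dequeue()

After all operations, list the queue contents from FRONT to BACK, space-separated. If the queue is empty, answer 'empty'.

Answer: 39

Derivation:
enqueue(57): [57]
enqueue(44): [57, 44]
dequeue(): [44]
enqueue(56): [44, 56]
enqueue(2): [44, 56, 2]
dequeue(): [56, 2]
enqueue(11): [56, 2, 11]
dequeue(): [2, 11]
dequeue(): [11]
enqueue(71): [11, 71]
dequeue(): [71]
enqueue(39): [71, 39]
dequeue(): [39]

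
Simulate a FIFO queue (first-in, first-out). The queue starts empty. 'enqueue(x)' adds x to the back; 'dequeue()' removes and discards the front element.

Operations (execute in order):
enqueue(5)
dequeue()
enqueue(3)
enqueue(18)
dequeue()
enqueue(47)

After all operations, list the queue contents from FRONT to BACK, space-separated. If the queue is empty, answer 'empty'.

Answer: 18 47

Derivation:
enqueue(5): [5]
dequeue(): []
enqueue(3): [3]
enqueue(18): [3, 18]
dequeue(): [18]
enqueue(47): [18, 47]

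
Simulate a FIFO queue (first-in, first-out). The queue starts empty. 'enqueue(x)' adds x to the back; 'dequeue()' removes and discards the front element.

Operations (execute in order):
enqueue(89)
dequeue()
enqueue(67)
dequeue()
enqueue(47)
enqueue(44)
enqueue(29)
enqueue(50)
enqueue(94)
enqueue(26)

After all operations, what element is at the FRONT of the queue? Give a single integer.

enqueue(89): queue = [89]
dequeue(): queue = []
enqueue(67): queue = [67]
dequeue(): queue = []
enqueue(47): queue = [47]
enqueue(44): queue = [47, 44]
enqueue(29): queue = [47, 44, 29]
enqueue(50): queue = [47, 44, 29, 50]
enqueue(94): queue = [47, 44, 29, 50, 94]
enqueue(26): queue = [47, 44, 29, 50, 94, 26]

Answer: 47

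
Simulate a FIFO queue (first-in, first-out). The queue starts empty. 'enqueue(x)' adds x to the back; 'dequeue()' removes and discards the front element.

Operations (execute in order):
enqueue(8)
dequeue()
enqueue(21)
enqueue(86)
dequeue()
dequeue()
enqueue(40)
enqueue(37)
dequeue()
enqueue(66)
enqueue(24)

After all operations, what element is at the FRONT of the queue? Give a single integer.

enqueue(8): queue = [8]
dequeue(): queue = []
enqueue(21): queue = [21]
enqueue(86): queue = [21, 86]
dequeue(): queue = [86]
dequeue(): queue = []
enqueue(40): queue = [40]
enqueue(37): queue = [40, 37]
dequeue(): queue = [37]
enqueue(66): queue = [37, 66]
enqueue(24): queue = [37, 66, 24]

Answer: 37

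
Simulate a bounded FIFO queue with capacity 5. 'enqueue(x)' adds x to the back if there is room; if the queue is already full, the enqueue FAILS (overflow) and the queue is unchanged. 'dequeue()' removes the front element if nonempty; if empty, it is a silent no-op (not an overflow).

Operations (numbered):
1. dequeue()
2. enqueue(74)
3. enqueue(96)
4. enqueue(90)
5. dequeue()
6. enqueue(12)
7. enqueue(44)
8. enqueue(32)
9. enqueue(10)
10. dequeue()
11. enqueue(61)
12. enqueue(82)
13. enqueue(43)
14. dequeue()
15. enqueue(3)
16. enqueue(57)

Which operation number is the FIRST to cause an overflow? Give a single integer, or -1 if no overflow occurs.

Answer: 9

Derivation:
1. dequeue(): empty, no-op, size=0
2. enqueue(74): size=1
3. enqueue(96): size=2
4. enqueue(90): size=3
5. dequeue(): size=2
6. enqueue(12): size=3
7. enqueue(44): size=4
8. enqueue(32): size=5
9. enqueue(10): size=5=cap → OVERFLOW (fail)
10. dequeue(): size=4
11. enqueue(61): size=5
12. enqueue(82): size=5=cap → OVERFLOW (fail)
13. enqueue(43): size=5=cap → OVERFLOW (fail)
14. dequeue(): size=4
15. enqueue(3): size=5
16. enqueue(57): size=5=cap → OVERFLOW (fail)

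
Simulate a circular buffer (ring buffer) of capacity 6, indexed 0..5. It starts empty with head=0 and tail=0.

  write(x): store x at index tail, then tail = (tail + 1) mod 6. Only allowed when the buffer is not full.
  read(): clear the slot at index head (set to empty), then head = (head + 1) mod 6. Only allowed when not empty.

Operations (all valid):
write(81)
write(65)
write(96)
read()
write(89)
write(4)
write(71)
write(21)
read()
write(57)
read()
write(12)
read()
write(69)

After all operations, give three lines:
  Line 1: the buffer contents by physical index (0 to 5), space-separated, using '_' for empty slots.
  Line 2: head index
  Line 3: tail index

Answer: 21 57 12 69 4 71
4
4

Derivation:
write(81): buf=[81 _ _ _ _ _], head=0, tail=1, size=1
write(65): buf=[81 65 _ _ _ _], head=0, tail=2, size=2
write(96): buf=[81 65 96 _ _ _], head=0, tail=3, size=3
read(): buf=[_ 65 96 _ _ _], head=1, tail=3, size=2
write(89): buf=[_ 65 96 89 _ _], head=1, tail=4, size=3
write(4): buf=[_ 65 96 89 4 _], head=1, tail=5, size=4
write(71): buf=[_ 65 96 89 4 71], head=1, tail=0, size=5
write(21): buf=[21 65 96 89 4 71], head=1, tail=1, size=6
read(): buf=[21 _ 96 89 4 71], head=2, tail=1, size=5
write(57): buf=[21 57 96 89 4 71], head=2, tail=2, size=6
read(): buf=[21 57 _ 89 4 71], head=3, tail=2, size=5
write(12): buf=[21 57 12 89 4 71], head=3, tail=3, size=6
read(): buf=[21 57 12 _ 4 71], head=4, tail=3, size=5
write(69): buf=[21 57 12 69 4 71], head=4, tail=4, size=6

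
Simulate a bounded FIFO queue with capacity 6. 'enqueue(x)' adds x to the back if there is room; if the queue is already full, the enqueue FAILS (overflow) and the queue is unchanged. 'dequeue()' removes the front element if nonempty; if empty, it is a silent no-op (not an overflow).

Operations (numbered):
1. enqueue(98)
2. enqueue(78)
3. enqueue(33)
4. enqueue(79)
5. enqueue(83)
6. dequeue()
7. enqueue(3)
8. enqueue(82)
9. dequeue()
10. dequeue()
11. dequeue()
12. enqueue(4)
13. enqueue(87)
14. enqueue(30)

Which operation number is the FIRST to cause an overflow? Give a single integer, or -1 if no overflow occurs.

Answer: -1

Derivation:
1. enqueue(98): size=1
2. enqueue(78): size=2
3. enqueue(33): size=3
4. enqueue(79): size=4
5. enqueue(83): size=5
6. dequeue(): size=4
7. enqueue(3): size=5
8. enqueue(82): size=6
9. dequeue(): size=5
10. dequeue(): size=4
11. dequeue(): size=3
12. enqueue(4): size=4
13. enqueue(87): size=5
14. enqueue(30): size=6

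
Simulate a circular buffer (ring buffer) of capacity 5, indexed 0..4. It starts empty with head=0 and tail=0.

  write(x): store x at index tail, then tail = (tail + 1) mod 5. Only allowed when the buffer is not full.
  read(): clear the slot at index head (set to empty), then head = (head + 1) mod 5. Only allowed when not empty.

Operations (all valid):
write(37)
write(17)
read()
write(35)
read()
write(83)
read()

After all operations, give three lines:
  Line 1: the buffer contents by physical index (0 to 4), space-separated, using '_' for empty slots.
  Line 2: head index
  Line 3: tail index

Answer: _ _ _ 83 _
3
4

Derivation:
write(37): buf=[37 _ _ _ _], head=0, tail=1, size=1
write(17): buf=[37 17 _ _ _], head=0, tail=2, size=2
read(): buf=[_ 17 _ _ _], head=1, tail=2, size=1
write(35): buf=[_ 17 35 _ _], head=1, tail=3, size=2
read(): buf=[_ _ 35 _ _], head=2, tail=3, size=1
write(83): buf=[_ _ 35 83 _], head=2, tail=4, size=2
read(): buf=[_ _ _ 83 _], head=3, tail=4, size=1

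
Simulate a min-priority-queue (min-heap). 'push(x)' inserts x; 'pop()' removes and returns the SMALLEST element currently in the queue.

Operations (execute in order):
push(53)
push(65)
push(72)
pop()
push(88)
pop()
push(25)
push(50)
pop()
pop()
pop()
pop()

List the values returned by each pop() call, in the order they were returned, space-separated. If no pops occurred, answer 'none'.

Answer: 53 65 25 50 72 88

Derivation:
push(53): heap contents = [53]
push(65): heap contents = [53, 65]
push(72): heap contents = [53, 65, 72]
pop() → 53: heap contents = [65, 72]
push(88): heap contents = [65, 72, 88]
pop() → 65: heap contents = [72, 88]
push(25): heap contents = [25, 72, 88]
push(50): heap contents = [25, 50, 72, 88]
pop() → 25: heap contents = [50, 72, 88]
pop() → 50: heap contents = [72, 88]
pop() → 72: heap contents = [88]
pop() → 88: heap contents = []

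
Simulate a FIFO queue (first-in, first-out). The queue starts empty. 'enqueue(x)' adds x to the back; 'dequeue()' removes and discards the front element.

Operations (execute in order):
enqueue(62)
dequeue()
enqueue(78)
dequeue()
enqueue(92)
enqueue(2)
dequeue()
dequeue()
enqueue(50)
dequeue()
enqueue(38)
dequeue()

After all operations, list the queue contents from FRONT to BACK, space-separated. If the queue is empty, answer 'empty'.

enqueue(62): [62]
dequeue(): []
enqueue(78): [78]
dequeue(): []
enqueue(92): [92]
enqueue(2): [92, 2]
dequeue(): [2]
dequeue(): []
enqueue(50): [50]
dequeue(): []
enqueue(38): [38]
dequeue(): []

Answer: empty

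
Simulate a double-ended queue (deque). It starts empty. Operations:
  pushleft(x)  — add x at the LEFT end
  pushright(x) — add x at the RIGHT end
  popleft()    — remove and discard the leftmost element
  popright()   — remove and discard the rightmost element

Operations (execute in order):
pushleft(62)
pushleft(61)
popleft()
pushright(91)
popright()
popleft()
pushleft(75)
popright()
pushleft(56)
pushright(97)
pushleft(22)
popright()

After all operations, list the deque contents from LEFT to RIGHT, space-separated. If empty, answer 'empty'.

pushleft(62): [62]
pushleft(61): [61, 62]
popleft(): [62]
pushright(91): [62, 91]
popright(): [62]
popleft(): []
pushleft(75): [75]
popright(): []
pushleft(56): [56]
pushright(97): [56, 97]
pushleft(22): [22, 56, 97]
popright(): [22, 56]

Answer: 22 56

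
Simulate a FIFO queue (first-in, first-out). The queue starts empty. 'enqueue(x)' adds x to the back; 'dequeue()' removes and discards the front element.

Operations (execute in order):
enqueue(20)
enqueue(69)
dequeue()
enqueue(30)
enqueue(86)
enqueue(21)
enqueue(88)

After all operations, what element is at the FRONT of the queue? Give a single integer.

Answer: 69

Derivation:
enqueue(20): queue = [20]
enqueue(69): queue = [20, 69]
dequeue(): queue = [69]
enqueue(30): queue = [69, 30]
enqueue(86): queue = [69, 30, 86]
enqueue(21): queue = [69, 30, 86, 21]
enqueue(88): queue = [69, 30, 86, 21, 88]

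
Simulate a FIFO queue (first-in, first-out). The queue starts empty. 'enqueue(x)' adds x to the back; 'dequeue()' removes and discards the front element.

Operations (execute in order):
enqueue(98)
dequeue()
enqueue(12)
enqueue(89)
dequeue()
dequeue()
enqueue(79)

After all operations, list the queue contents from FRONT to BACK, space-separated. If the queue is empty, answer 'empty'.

enqueue(98): [98]
dequeue(): []
enqueue(12): [12]
enqueue(89): [12, 89]
dequeue(): [89]
dequeue(): []
enqueue(79): [79]

Answer: 79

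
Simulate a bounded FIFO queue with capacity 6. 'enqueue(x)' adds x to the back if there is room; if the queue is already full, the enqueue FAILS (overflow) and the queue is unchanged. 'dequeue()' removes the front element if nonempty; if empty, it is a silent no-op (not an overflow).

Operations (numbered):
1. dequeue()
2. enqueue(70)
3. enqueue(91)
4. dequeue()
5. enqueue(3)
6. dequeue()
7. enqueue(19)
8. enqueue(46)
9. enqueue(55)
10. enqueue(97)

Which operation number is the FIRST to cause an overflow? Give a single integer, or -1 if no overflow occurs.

1. dequeue(): empty, no-op, size=0
2. enqueue(70): size=1
3. enqueue(91): size=2
4. dequeue(): size=1
5. enqueue(3): size=2
6. dequeue(): size=1
7. enqueue(19): size=2
8. enqueue(46): size=3
9. enqueue(55): size=4
10. enqueue(97): size=5

Answer: -1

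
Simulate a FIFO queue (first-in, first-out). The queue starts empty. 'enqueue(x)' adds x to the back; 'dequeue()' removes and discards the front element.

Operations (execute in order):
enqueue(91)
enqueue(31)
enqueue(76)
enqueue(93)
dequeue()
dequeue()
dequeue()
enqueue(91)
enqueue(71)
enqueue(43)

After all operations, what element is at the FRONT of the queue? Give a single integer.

enqueue(91): queue = [91]
enqueue(31): queue = [91, 31]
enqueue(76): queue = [91, 31, 76]
enqueue(93): queue = [91, 31, 76, 93]
dequeue(): queue = [31, 76, 93]
dequeue(): queue = [76, 93]
dequeue(): queue = [93]
enqueue(91): queue = [93, 91]
enqueue(71): queue = [93, 91, 71]
enqueue(43): queue = [93, 91, 71, 43]

Answer: 93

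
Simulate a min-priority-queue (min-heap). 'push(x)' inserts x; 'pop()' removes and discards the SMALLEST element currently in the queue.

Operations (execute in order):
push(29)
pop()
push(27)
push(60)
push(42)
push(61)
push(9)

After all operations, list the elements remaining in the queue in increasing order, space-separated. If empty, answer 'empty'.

Answer: 9 27 42 60 61

Derivation:
push(29): heap contents = [29]
pop() → 29: heap contents = []
push(27): heap contents = [27]
push(60): heap contents = [27, 60]
push(42): heap contents = [27, 42, 60]
push(61): heap contents = [27, 42, 60, 61]
push(9): heap contents = [9, 27, 42, 60, 61]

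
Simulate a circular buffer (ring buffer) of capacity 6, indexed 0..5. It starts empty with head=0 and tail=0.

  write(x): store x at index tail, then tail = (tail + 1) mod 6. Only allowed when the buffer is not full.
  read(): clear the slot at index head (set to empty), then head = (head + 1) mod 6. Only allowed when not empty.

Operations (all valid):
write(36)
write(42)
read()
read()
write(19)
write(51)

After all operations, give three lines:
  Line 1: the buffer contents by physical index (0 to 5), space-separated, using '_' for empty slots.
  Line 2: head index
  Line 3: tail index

write(36): buf=[36 _ _ _ _ _], head=0, tail=1, size=1
write(42): buf=[36 42 _ _ _ _], head=0, tail=2, size=2
read(): buf=[_ 42 _ _ _ _], head=1, tail=2, size=1
read(): buf=[_ _ _ _ _ _], head=2, tail=2, size=0
write(19): buf=[_ _ 19 _ _ _], head=2, tail=3, size=1
write(51): buf=[_ _ 19 51 _ _], head=2, tail=4, size=2

Answer: _ _ 19 51 _ _
2
4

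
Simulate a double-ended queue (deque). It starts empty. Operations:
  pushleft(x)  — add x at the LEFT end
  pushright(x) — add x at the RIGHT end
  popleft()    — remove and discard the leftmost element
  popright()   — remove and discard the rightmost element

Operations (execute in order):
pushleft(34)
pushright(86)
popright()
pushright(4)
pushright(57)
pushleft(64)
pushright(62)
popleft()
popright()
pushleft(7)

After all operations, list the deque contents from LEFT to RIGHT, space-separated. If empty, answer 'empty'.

Answer: 7 34 4 57

Derivation:
pushleft(34): [34]
pushright(86): [34, 86]
popright(): [34]
pushright(4): [34, 4]
pushright(57): [34, 4, 57]
pushleft(64): [64, 34, 4, 57]
pushright(62): [64, 34, 4, 57, 62]
popleft(): [34, 4, 57, 62]
popright(): [34, 4, 57]
pushleft(7): [7, 34, 4, 57]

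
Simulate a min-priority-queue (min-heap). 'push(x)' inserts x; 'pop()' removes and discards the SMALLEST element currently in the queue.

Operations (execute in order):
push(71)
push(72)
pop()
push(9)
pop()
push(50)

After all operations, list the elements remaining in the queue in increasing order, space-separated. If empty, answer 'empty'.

push(71): heap contents = [71]
push(72): heap contents = [71, 72]
pop() → 71: heap contents = [72]
push(9): heap contents = [9, 72]
pop() → 9: heap contents = [72]
push(50): heap contents = [50, 72]

Answer: 50 72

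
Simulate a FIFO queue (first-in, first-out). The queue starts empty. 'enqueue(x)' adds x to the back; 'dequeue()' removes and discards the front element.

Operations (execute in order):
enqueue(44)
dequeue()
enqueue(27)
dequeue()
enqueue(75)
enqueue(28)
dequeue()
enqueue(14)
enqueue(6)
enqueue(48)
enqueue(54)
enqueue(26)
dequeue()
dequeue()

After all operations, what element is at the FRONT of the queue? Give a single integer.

enqueue(44): queue = [44]
dequeue(): queue = []
enqueue(27): queue = [27]
dequeue(): queue = []
enqueue(75): queue = [75]
enqueue(28): queue = [75, 28]
dequeue(): queue = [28]
enqueue(14): queue = [28, 14]
enqueue(6): queue = [28, 14, 6]
enqueue(48): queue = [28, 14, 6, 48]
enqueue(54): queue = [28, 14, 6, 48, 54]
enqueue(26): queue = [28, 14, 6, 48, 54, 26]
dequeue(): queue = [14, 6, 48, 54, 26]
dequeue(): queue = [6, 48, 54, 26]

Answer: 6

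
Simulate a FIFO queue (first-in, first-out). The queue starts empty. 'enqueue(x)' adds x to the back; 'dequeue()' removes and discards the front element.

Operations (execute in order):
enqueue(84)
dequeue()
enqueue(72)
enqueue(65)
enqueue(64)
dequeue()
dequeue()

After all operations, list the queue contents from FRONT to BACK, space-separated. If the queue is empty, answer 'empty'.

enqueue(84): [84]
dequeue(): []
enqueue(72): [72]
enqueue(65): [72, 65]
enqueue(64): [72, 65, 64]
dequeue(): [65, 64]
dequeue(): [64]

Answer: 64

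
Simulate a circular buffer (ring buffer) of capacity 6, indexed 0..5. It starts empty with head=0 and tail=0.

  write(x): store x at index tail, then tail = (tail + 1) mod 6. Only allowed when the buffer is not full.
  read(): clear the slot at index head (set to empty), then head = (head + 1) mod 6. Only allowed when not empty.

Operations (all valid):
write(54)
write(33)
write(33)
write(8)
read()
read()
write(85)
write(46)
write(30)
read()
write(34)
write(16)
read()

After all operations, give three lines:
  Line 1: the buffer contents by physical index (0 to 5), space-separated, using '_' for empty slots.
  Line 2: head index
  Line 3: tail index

Answer: 30 34 16 _ 85 46
4
3

Derivation:
write(54): buf=[54 _ _ _ _ _], head=0, tail=1, size=1
write(33): buf=[54 33 _ _ _ _], head=0, tail=2, size=2
write(33): buf=[54 33 33 _ _ _], head=0, tail=3, size=3
write(8): buf=[54 33 33 8 _ _], head=0, tail=4, size=4
read(): buf=[_ 33 33 8 _ _], head=1, tail=4, size=3
read(): buf=[_ _ 33 8 _ _], head=2, tail=4, size=2
write(85): buf=[_ _ 33 8 85 _], head=2, tail=5, size=3
write(46): buf=[_ _ 33 8 85 46], head=2, tail=0, size=4
write(30): buf=[30 _ 33 8 85 46], head=2, tail=1, size=5
read(): buf=[30 _ _ 8 85 46], head=3, tail=1, size=4
write(34): buf=[30 34 _ 8 85 46], head=3, tail=2, size=5
write(16): buf=[30 34 16 8 85 46], head=3, tail=3, size=6
read(): buf=[30 34 16 _ 85 46], head=4, tail=3, size=5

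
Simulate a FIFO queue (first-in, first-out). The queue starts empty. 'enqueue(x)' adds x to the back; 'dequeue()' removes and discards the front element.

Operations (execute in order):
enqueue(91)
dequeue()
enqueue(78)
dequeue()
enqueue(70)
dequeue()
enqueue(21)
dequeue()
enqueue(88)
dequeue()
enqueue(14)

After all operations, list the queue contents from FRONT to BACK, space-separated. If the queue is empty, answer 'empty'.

Answer: 14

Derivation:
enqueue(91): [91]
dequeue(): []
enqueue(78): [78]
dequeue(): []
enqueue(70): [70]
dequeue(): []
enqueue(21): [21]
dequeue(): []
enqueue(88): [88]
dequeue(): []
enqueue(14): [14]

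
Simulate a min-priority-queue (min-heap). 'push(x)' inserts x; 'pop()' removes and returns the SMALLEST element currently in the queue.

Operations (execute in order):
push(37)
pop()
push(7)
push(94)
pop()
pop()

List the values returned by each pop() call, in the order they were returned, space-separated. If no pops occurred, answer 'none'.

Answer: 37 7 94

Derivation:
push(37): heap contents = [37]
pop() → 37: heap contents = []
push(7): heap contents = [7]
push(94): heap contents = [7, 94]
pop() → 7: heap contents = [94]
pop() → 94: heap contents = []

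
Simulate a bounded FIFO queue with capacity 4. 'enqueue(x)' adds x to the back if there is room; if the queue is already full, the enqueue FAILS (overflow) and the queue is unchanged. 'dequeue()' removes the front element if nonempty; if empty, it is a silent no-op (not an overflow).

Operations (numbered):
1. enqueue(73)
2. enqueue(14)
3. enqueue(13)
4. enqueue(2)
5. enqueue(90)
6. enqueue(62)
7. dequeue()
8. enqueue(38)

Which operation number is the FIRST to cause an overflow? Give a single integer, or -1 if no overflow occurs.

1. enqueue(73): size=1
2. enqueue(14): size=2
3. enqueue(13): size=3
4. enqueue(2): size=4
5. enqueue(90): size=4=cap → OVERFLOW (fail)
6. enqueue(62): size=4=cap → OVERFLOW (fail)
7. dequeue(): size=3
8. enqueue(38): size=4

Answer: 5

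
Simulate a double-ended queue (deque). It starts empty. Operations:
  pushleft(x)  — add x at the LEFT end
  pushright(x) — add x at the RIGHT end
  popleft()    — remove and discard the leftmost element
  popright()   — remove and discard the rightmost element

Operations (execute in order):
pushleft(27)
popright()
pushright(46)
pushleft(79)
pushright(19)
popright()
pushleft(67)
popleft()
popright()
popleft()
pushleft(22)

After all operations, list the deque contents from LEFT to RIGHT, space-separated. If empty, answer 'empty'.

pushleft(27): [27]
popright(): []
pushright(46): [46]
pushleft(79): [79, 46]
pushright(19): [79, 46, 19]
popright(): [79, 46]
pushleft(67): [67, 79, 46]
popleft(): [79, 46]
popright(): [79]
popleft(): []
pushleft(22): [22]

Answer: 22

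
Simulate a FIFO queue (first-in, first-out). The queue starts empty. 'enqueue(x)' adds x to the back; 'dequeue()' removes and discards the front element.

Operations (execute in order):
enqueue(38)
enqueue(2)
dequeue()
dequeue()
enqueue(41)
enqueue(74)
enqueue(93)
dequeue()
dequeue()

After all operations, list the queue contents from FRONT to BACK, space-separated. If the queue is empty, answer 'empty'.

Answer: 93

Derivation:
enqueue(38): [38]
enqueue(2): [38, 2]
dequeue(): [2]
dequeue(): []
enqueue(41): [41]
enqueue(74): [41, 74]
enqueue(93): [41, 74, 93]
dequeue(): [74, 93]
dequeue(): [93]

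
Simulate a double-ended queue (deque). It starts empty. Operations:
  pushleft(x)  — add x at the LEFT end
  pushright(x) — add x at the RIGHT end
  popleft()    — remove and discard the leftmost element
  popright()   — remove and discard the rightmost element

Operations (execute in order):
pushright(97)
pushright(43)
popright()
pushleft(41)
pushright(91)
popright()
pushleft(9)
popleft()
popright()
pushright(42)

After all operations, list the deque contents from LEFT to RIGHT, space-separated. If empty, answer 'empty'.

Answer: 41 42

Derivation:
pushright(97): [97]
pushright(43): [97, 43]
popright(): [97]
pushleft(41): [41, 97]
pushright(91): [41, 97, 91]
popright(): [41, 97]
pushleft(9): [9, 41, 97]
popleft(): [41, 97]
popright(): [41]
pushright(42): [41, 42]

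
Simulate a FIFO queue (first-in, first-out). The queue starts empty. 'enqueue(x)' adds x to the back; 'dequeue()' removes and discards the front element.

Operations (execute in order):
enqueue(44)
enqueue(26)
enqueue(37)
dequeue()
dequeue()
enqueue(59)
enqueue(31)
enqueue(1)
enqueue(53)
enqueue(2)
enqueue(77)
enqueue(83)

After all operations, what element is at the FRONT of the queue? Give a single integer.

Answer: 37

Derivation:
enqueue(44): queue = [44]
enqueue(26): queue = [44, 26]
enqueue(37): queue = [44, 26, 37]
dequeue(): queue = [26, 37]
dequeue(): queue = [37]
enqueue(59): queue = [37, 59]
enqueue(31): queue = [37, 59, 31]
enqueue(1): queue = [37, 59, 31, 1]
enqueue(53): queue = [37, 59, 31, 1, 53]
enqueue(2): queue = [37, 59, 31, 1, 53, 2]
enqueue(77): queue = [37, 59, 31, 1, 53, 2, 77]
enqueue(83): queue = [37, 59, 31, 1, 53, 2, 77, 83]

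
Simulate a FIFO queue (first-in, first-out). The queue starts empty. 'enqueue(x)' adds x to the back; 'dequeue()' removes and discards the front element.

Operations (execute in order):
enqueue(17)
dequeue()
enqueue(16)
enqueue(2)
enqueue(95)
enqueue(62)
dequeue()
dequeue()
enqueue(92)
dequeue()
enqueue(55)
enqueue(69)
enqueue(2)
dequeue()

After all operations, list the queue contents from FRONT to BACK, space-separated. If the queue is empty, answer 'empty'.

Answer: 92 55 69 2

Derivation:
enqueue(17): [17]
dequeue(): []
enqueue(16): [16]
enqueue(2): [16, 2]
enqueue(95): [16, 2, 95]
enqueue(62): [16, 2, 95, 62]
dequeue(): [2, 95, 62]
dequeue(): [95, 62]
enqueue(92): [95, 62, 92]
dequeue(): [62, 92]
enqueue(55): [62, 92, 55]
enqueue(69): [62, 92, 55, 69]
enqueue(2): [62, 92, 55, 69, 2]
dequeue(): [92, 55, 69, 2]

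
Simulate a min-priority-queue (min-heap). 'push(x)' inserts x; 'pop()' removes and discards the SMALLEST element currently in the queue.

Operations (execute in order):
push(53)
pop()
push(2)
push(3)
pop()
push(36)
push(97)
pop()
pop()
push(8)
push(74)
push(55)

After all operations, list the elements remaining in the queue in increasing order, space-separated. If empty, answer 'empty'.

Answer: 8 55 74 97

Derivation:
push(53): heap contents = [53]
pop() → 53: heap contents = []
push(2): heap contents = [2]
push(3): heap contents = [2, 3]
pop() → 2: heap contents = [3]
push(36): heap contents = [3, 36]
push(97): heap contents = [3, 36, 97]
pop() → 3: heap contents = [36, 97]
pop() → 36: heap contents = [97]
push(8): heap contents = [8, 97]
push(74): heap contents = [8, 74, 97]
push(55): heap contents = [8, 55, 74, 97]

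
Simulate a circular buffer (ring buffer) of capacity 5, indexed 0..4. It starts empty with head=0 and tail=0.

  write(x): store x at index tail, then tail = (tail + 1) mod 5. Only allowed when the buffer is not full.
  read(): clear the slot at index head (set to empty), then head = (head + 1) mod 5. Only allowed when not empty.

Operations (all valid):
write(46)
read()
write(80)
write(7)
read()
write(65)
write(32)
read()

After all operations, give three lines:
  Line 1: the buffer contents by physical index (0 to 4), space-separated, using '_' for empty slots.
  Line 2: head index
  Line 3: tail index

Answer: _ _ _ 65 32
3
0

Derivation:
write(46): buf=[46 _ _ _ _], head=0, tail=1, size=1
read(): buf=[_ _ _ _ _], head=1, tail=1, size=0
write(80): buf=[_ 80 _ _ _], head=1, tail=2, size=1
write(7): buf=[_ 80 7 _ _], head=1, tail=3, size=2
read(): buf=[_ _ 7 _ _], head=2, tail=3, size=1
write(65): buf=[_ _ 7 65 _], head=2, tail=4, size=2
write(32): buf=[_ _ 7 65 32], head=2, tail=0, size=3
read(): buf=[_ _ _ 65 32], head=3, tail=0, size=2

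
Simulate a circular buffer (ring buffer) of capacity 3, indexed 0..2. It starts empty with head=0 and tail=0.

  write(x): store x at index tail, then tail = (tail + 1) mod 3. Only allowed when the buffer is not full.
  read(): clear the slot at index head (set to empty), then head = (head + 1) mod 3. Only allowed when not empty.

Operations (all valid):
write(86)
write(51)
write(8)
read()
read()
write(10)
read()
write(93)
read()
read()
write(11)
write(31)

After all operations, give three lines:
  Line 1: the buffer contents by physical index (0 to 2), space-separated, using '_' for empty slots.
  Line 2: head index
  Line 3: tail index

Answer: 31 _ 11
2
1

Derivation:
write(86): buf=[86 _ _], head=0, tail=1, size=1
write(51): buf=[86 51 _], head=0, tail=2, size=2
write(8): buf=[86 51 8], head=0, tail=0, size=3
read(): buf=[_ 51 8], head=1, tail=0, size=2
read(): buf=[_ _ 8], head=2, tail=0, size=1
write(10): buf=[10 _ 8], head=2, tail=1, size=2
read(): buf=[10 _ _], head=0, tail=1, size=1
write(93): buf=[10 93 _], head=0, tail=2, size=2
read(): buf=[_ 93 _], head=1, tail=2, size=1
read(): buf=[_ _ _], head=2, tail=2, size=0
write(11): buf=[_ _ 11], head=2, tail=0, size=1
write(31): buf=[31 _ 11], head=2, tail=1, size=2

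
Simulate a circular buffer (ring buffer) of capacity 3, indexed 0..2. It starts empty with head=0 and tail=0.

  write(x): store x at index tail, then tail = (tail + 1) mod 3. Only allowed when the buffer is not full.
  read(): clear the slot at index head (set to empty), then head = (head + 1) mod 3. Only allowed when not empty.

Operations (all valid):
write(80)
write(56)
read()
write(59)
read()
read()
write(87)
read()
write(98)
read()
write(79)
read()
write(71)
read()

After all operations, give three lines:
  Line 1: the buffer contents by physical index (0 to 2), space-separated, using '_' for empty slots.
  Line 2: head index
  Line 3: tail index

Answer: _ _ _
1
1

Derivation:
write(80): buf=[80 _ _], head=0, tail=1, size=1
write(56): buf=[80 56 _], head=0, tail=2, size=2
read(): buf=[_ 56 _], head=1, tail=2, size=1
write(59): buf=[_ 56 59], head=1, tail=0, size=2
read(): buf=[_ _ 59], head=2, tail=0, size=1
read(): buf=[_ _ _], head=0, tail=0, size=0
write(87): buf=[87 _ _], head=0, tail=1, size=1
read(): buf=[_ _ _], head=1, tail=1, size=0
write(98): buf=[_ 98 _], head=1, tail=2, size=1
read(): buf=[_ _ _], head=2, tail=2, size=0
write(79): buf=[_ _ 79], head=2, tail=0, size=1
read(): buf=[_ _ _], head=0, tail=0, size=0
write(71): buf=[71 _ _], head=0, tail=1, size=1
read(): buf=[_ _ _], head=1, tail=1, size=0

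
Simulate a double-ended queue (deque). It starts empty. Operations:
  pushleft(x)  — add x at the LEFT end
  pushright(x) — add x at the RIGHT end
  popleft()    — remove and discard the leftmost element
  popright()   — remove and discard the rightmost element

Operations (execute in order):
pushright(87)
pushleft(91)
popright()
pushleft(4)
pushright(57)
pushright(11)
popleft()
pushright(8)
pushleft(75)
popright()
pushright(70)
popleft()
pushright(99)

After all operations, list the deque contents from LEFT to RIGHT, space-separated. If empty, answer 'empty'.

Answer: 91 57 11 70 99

Derivation:
pushright(87): [87]
pushleft(91): [91, 87]
popright(): [91]
pushleft(4): [4, 91]
pushright(57): [4, 91, 57]
pushright(11): [4, 91, 57, 11]
popleft(): [91, 57, 11]
pushright(8): [91, 57, 11, 8]
pushleft(75): [75, 91, 57, 11, 8]
popright(): [75, 91, 57, 11]
pushright(70): [75, 91, 57, 11, 70]
popleft(): [91, 57, 11, 70]
pushright(99): [91, 57, 11, 70, 99]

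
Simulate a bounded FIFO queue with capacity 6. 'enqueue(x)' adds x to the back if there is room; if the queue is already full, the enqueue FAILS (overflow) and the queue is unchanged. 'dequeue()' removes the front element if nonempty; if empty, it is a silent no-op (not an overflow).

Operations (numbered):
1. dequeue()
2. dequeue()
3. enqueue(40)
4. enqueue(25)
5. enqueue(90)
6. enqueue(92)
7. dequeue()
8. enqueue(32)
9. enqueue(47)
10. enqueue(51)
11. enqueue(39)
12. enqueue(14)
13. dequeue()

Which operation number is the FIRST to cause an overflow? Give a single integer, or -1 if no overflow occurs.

1. dequeue(): empty, no-op, size=0
2. dequeue(): empty, no-op, size=0
3. enqueue(40): size=1
4. enqueue(25): size=2
5. enqueue(90): size=3
6. enqueue(92): size=4
7. dequeue(): size=3
8. enqueue(32): size=4
9. enqueue(47): size=5
10. enqueue(51): size=6
11. enqueue(39): size=6=cap → OVERFLOW (fail)
12. enqueue(14): size=6=cap → OVERFLOW (fail)
13. dequeue(): size=5

Answer: 11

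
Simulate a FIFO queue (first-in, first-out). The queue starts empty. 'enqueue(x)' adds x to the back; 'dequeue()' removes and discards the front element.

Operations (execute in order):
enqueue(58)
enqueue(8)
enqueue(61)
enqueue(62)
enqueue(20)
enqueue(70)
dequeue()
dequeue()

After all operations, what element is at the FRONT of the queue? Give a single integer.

enqueue(58): queue = [58]
enqueue(8): queue = [58, 8]
enqueue(61): queue = [58, 8, 61]
enqueue(62): queue = [58, 8, 61, 62]
enqueue(20): queue = [58, 8, 61, 62, 20]
enqueue(70): queue = [58, 8, 61, 62, 20, 70]
dequeue(): queue = [8, 61, 62, 20, 70]
dequeue(): queue = [61, 62, 20, 70]

Answer: 61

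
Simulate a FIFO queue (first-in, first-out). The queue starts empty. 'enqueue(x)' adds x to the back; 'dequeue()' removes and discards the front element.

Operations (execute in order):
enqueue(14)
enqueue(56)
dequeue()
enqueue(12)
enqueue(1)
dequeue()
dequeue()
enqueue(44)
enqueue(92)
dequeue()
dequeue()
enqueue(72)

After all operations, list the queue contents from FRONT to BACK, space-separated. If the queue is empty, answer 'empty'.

Answer: 92 72

Derivation:
enqueue(14): [14]
enqueue(56): [14, 56]
dequeue(): [56]
enqueue(12): [56, 12]
enqueue(1): [56, 12, 1]
dequeue(): [12, 1]
dequeue(): [1]
enqueue(44): [1, 44]
enqueue(92): [1, 44, 92]
dequeue(): [44, 92]
dequeue(): [92]
enqueue(72): [92, 72]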